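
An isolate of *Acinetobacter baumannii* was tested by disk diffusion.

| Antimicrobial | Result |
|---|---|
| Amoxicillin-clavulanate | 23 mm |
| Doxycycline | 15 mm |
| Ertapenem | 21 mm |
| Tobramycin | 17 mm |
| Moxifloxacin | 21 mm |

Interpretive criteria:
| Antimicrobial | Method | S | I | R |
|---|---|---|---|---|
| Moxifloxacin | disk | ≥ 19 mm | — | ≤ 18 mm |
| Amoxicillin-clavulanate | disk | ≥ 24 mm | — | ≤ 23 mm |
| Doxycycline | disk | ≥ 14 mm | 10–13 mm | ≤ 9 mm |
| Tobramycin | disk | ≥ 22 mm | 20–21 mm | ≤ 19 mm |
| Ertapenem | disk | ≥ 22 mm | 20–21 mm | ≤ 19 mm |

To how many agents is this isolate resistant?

2

Amoxicillin-clavulanate: 23 mm is ≤ 23 mm ⇒ resistant
Doxycycline (15 mm) ≥ 14 mm ⇒ Susceptible
Ertapenem: 21 mm is in 20–21 mm ⇒ I
Tobramycin: 17 mm is ≤ 19 mm ⇒ resistant
Moxifloxacin 21 mm: ≥ 19 mm ⇒ susceptible
Resistant: 2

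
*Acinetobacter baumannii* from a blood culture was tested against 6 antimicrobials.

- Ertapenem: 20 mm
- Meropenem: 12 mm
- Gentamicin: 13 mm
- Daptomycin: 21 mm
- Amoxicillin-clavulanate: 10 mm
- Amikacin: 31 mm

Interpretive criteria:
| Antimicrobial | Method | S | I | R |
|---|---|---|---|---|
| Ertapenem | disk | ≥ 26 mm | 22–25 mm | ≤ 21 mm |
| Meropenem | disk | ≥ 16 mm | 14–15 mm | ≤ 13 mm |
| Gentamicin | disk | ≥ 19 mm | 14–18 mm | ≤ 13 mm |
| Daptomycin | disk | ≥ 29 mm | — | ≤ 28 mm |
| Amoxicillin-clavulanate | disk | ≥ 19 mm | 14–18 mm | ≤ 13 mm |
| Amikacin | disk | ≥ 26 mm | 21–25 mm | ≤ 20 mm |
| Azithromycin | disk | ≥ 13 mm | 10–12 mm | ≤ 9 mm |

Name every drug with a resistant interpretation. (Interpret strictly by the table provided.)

Ertapenem 20 mm: ≤ 21 mm → resistant
Meropenem 12 mm: ≤ 13 mm — resistant
Gentamicin 13 mm: ≤ 13 mm — Resistant
Daptomycin 21 mm: ≤ 28 mm — R
Amoxicillin-clavulanate 10 mm: ≤ 13 mm ⇒ resistant
Amikacin: 31 mm is ≥ 26 mm — S

ertapenem, meropenem, gentamicin, daptomycin, amoxicillin-clavulanate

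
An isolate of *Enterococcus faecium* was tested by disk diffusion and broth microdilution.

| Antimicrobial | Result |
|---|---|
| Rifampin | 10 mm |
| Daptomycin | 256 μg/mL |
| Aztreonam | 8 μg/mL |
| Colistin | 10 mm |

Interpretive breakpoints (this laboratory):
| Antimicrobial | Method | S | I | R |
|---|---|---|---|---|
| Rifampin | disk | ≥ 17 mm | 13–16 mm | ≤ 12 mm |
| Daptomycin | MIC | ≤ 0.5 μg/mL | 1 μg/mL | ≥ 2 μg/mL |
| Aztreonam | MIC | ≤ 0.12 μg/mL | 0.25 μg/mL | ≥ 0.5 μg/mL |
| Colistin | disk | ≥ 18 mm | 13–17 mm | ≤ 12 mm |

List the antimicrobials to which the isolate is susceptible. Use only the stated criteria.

none

Rifampin 10 mm: ≤ 12 mm — R
Daptomycin 256 μg/mL: ≥ 2 μg/mL ⇒ R
Aztreonam 8 μg/mL: ≥ 0.5 μg/mL ⇒ Resistant
Colistin (10 mm) ≤ 12 mm ⇒ R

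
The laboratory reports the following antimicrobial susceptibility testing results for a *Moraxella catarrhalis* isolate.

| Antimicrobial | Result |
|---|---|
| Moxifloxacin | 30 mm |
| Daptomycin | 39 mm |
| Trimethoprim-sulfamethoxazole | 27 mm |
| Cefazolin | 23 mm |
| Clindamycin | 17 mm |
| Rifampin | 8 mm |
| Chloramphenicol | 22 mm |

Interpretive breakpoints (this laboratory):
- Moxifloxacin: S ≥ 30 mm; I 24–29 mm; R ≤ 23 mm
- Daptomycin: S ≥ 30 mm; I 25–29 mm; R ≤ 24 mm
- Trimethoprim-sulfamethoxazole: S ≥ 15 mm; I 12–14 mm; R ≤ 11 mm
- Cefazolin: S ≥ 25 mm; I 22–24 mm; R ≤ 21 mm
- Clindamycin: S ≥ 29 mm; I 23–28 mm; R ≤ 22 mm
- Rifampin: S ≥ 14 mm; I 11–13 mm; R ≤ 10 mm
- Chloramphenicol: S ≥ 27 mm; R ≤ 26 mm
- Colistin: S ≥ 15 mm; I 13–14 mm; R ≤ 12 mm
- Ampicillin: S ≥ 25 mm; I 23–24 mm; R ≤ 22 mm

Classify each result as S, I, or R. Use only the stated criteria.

S, S, S, I, R, R, R

Moxifloxacin (30 mm) ≥ 30 mm → Susceptible
Daptomycin: 39 mm is ≥ 30 mm ⇒ susceptible
Trimethoprim-sulfamethoxazole: 27 mm is ≥ 15 mm → Susceptible
Cefazolin: 23 mm is in 22–24 mm → Intermediate
Clindamycin 17 mm: ≤ 22 mm ⇒ Resistant
Rifampin (8 mm) ≤ 10 mm — Resistant
Chloramphenicol 22 mm: ≤ 26 mm — resistant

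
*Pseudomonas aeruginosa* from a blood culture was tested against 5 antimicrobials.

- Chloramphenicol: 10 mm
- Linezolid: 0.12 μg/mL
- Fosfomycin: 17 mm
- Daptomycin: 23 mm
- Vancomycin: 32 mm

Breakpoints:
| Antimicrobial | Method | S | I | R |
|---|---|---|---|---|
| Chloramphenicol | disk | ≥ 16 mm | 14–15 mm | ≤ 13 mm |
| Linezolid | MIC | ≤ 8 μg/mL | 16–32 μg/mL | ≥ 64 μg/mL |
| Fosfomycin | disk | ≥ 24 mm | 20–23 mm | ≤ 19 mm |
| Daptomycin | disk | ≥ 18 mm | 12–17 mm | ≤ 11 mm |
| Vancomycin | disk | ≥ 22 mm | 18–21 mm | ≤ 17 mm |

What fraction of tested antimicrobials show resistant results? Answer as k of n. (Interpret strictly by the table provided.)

Chloramphenicol 10 mm: ≤ 13 mm — resistant
Linezolid: 0.12 μg/mL is ≤ 8 μg/mL ⇒ Susceptible
Fosfomycin: 17 mm is ≤ 19 mm ⇒ R
Daptomycin: 23 mm is ≥ 18 mm ⇒ Susceptible
Vancomycin 32 mm: ≥ 22 mm ⇒ S
Resistant: 2/5

2 of 5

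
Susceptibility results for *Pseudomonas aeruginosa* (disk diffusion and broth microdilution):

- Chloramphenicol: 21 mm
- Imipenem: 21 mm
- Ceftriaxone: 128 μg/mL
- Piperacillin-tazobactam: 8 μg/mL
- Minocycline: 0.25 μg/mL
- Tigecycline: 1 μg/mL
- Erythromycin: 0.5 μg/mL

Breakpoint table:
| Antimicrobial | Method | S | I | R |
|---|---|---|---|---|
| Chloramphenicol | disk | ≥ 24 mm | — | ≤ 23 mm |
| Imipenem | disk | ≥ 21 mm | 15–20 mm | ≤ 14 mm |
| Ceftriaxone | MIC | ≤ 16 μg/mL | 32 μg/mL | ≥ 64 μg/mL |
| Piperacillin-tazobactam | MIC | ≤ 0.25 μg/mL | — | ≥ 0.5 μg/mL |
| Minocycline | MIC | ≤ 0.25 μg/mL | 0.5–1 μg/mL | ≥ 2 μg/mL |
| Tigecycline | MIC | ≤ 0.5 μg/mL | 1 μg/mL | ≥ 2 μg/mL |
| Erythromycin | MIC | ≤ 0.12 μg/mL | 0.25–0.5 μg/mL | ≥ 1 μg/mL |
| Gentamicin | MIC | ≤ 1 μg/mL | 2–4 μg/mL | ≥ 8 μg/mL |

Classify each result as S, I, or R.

Chloramphenicol: 21 mm is ≤ 23 mm ⇒ Resistant
Imipenem: 21 mm is ≥ 21 mm → susceptible
Ceftriaxone (128 μg/mL) ≥ 64 μg/mL — Resistant
Piperacillin-tazobactam 8 μg/mL: ≥ 0.5 μg/mL ⇒ R
Minocycline: 0.25 μg/mL is ≤ 0.25 μg/mL ⇒ susceptible
Tigecycline 1 μg/mL: = 1 μg/mL → I
Erythromycin (0.5 μg/mL) in 0.25–0.5 μg/mL ⇒ Intermediate

R, S, R, R, S, I, I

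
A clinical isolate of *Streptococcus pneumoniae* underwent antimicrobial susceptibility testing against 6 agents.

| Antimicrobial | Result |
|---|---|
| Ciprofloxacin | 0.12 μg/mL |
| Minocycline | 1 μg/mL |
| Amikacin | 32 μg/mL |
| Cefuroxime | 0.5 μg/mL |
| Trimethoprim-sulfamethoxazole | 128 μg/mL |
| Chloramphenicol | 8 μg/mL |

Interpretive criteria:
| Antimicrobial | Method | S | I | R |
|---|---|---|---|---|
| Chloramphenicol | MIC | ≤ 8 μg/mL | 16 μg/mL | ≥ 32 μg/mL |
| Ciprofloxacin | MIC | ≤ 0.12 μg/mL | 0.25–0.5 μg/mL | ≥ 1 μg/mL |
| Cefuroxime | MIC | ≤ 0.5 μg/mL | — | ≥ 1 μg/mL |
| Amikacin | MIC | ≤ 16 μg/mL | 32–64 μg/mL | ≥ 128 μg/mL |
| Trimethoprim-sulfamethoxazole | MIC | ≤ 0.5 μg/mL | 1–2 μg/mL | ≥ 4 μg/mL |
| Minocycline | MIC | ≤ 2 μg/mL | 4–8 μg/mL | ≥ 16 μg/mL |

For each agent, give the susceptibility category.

Ciprofloxacin: 0.12 μg/mL is ≤ 0.12 μg/mL ⇒ Susceptible
Minocycline (1 μg/mL) ≤ 2 μg/mL — susceptible
Amikacin (32 μg/mL) in 32–64 μg/mL → I
Cefuroxime: 0.5 μg/mL is ≤ 0.5 μg/mL ⇒ susceptible
Trimethoprim-sulfamethoxazole 128 μg/mL: ≥ 4 μg/mL — R
Chloramphenicol (8 μg/mL) ≤ 8 μg/mL → susceptible

S, S, I, S, R, S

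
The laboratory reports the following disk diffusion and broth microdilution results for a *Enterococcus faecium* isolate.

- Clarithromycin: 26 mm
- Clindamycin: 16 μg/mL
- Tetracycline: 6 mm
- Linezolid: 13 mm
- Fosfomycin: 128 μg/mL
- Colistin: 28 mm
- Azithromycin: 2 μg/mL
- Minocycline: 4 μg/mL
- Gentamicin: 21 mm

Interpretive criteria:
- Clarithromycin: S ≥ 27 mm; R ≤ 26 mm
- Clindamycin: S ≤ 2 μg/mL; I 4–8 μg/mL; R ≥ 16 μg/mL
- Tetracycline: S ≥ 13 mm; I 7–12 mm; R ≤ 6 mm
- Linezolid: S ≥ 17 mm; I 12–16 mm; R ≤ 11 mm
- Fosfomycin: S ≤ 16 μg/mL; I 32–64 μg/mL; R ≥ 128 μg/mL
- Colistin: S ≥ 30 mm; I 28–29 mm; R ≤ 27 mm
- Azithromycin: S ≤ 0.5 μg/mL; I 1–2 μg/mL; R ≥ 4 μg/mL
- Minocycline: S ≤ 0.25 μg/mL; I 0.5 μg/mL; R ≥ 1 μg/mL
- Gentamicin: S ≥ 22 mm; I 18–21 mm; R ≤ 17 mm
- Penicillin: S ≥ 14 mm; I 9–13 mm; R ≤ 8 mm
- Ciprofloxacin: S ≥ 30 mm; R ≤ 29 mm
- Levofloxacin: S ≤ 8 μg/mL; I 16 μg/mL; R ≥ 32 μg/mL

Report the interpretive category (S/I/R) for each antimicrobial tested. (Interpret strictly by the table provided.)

Clarithromycin (26 mm) ≤ 26 mm ⇒ Resistant
Clindamycin: 16 μg/mL is ≥ 16 μg/mL — resistant
Tetracycline (6 mm) ≤ 6 mm → R
Linezolid 13 mm: in 12–16 mm — Intermediate
Fosfomycin (128 μg/mL) ≥ 128 μg/mL → R
Colistin 28 mm: in 28–29 mm → intermediate
Azithromycin 2 μg/mL: in 1–2 μg/mL → intermediate
Minocycline 4 μg/mL: ≥ 1 μg/mL → Resistant
Gentamicin 21 mm: in 18–21 mm — intermediate

R, R, R, I, R, I, I, R, I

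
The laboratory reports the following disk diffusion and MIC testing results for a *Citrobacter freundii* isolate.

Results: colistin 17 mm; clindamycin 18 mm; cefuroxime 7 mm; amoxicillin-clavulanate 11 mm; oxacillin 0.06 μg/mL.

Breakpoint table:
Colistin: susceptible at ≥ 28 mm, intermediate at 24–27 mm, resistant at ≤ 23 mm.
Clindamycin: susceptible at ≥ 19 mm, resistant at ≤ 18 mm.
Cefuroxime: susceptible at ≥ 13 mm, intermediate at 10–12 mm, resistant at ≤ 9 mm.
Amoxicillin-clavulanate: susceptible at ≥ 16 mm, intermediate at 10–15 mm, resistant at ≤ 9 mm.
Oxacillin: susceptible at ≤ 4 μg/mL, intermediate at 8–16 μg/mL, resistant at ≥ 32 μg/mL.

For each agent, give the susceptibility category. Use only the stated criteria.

Colistin (17 mm) ≤ 23 mm — resistant
Clindamycin (18 mm) ≤ 18 mm — R
Cefuroxime: 7 mm is ≤ 9 mm → resistant
Amoxicillin-clavulanate 11 mm: in 10–15 mm — Intermediate
Oxacillin (0.06 μg/mL) ≤ 4 μg/mL ⇒ Susceptible

R, R, R, I, S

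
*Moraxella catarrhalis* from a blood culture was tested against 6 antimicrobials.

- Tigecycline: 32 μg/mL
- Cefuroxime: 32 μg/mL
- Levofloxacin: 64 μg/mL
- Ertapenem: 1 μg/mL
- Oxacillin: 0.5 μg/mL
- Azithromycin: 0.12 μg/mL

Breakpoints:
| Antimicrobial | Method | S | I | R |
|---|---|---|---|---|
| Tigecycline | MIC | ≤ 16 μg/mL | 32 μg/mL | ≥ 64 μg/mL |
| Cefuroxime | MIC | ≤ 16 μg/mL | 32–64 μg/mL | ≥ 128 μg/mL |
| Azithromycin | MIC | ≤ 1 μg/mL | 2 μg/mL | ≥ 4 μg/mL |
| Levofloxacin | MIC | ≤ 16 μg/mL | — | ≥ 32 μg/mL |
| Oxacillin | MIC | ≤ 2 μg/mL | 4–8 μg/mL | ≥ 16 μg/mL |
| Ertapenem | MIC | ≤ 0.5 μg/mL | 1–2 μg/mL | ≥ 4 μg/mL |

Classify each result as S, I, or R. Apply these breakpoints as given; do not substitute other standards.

I, I, R, I, S, S

Tigecycline (32 μg/mL) = 32 μg/mL — I
Cefuroxime 32 μg/mL: in 32–64 μg/mL ⇒ intermediate
Levofloxacin 64 μg/mL: ≥ 32 μg/mL ⇒ Resistant
Ertapenem 1 μg/mL: in 1–2 μg/mL → Intermediate
Oxacillin 0.5 μg/mL: ≤ 2 μg/mL → S
Azithromycin: 0.12 μg/mL is ≤ 1 μg/mL → Susceptible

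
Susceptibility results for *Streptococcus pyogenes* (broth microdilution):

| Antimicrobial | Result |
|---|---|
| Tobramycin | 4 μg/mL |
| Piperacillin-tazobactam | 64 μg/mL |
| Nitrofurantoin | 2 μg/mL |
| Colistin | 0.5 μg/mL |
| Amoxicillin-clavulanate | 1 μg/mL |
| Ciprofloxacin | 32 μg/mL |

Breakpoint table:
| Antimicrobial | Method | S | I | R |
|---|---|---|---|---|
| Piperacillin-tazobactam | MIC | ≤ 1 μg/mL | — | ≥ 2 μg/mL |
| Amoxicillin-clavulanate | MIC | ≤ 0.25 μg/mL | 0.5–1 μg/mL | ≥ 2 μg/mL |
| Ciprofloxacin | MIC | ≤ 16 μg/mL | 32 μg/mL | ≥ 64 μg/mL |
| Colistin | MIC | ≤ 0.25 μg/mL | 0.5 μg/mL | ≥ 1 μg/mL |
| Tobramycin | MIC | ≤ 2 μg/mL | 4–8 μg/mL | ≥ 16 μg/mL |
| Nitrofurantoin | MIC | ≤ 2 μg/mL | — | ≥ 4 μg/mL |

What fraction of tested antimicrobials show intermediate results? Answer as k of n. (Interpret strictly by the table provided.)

Tobramycin: 4 μg/mL is in 4–8 μg/mL ⇒ intermediate
Piperacillin-tazobactam: 64 μg/mL is ≥ 2 μg/mL ⇒ resistant
Nitrofurantoin: 2 μg/mL is ≤ 2 μg/mL ⇒ S
Colistin (0.5 μg/mL) = 0.5 μg/mL — intermediate
Amoxicillin-clavulanate: 1 μg/mL is in 0.5–1 μg/mL — I
Ciprofloxacin (32 μg/mL) = 32 μg/mL ⇒ I
Intermediate: 4/6

4 of 6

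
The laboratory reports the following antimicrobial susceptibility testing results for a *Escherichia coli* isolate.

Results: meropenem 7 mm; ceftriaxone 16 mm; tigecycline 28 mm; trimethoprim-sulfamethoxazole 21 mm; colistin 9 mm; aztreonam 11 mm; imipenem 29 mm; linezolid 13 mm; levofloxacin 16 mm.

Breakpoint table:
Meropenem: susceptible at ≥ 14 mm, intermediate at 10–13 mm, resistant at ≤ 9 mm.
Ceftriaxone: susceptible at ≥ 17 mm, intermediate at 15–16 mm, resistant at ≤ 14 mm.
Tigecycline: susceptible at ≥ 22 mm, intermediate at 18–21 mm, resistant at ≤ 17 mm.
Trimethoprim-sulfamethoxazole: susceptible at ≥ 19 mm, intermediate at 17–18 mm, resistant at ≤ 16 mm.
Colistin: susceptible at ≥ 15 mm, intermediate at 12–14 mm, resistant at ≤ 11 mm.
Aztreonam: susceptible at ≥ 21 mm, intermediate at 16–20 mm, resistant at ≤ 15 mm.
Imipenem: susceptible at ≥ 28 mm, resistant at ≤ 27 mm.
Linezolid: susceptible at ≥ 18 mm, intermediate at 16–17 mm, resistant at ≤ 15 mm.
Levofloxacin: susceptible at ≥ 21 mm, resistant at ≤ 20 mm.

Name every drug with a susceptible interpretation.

Meropenem (7 mm) ≤ 9 mm → resistant
Ceftriaxone (16 mm) in 15–16 mm → intermediate
Tigecycline 28 mm: ≥ 22 mm — S
Trimethoprim-sulfamethoxazole 21 mm: ≥ 19 mm — susceptible
Colistin 9 mm: ≤ 11 mm — R
Aztreonam: 11 mm is ≤ 15 mm — resistant
Imipenem 29 mm: ≥ 28 mm → susceptible
Linezolid (13 mm) ≤ 15 mm → resistant
Levofloxacin 16 mm: ≤ 20 mm → resistant

tigecycline, trimethoprim-sulfamethoxazole, imipenem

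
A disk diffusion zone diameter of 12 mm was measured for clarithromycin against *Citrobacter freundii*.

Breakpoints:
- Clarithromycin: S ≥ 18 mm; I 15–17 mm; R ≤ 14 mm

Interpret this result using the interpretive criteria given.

Clarithromycin 12 mm: ≤ 14 mm → resistant

Resistant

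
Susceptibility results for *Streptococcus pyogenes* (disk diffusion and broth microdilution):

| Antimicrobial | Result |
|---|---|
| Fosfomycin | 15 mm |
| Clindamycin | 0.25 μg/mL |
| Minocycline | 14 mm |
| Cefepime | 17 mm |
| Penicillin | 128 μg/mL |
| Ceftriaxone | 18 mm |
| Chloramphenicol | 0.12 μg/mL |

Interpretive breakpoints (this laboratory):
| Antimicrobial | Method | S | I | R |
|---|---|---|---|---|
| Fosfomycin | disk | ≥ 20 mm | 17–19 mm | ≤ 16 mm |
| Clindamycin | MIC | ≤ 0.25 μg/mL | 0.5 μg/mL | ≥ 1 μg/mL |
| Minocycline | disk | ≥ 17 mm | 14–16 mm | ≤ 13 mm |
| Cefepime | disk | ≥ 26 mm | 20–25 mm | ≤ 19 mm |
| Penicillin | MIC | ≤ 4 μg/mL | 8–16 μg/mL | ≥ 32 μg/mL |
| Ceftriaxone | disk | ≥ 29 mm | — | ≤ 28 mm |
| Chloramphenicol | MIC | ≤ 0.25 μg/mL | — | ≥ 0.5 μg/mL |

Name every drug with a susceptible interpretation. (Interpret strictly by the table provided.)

Fosfomycin 15 mm: ≤ 16 mm — resistant
Clindamycin 0.25 μg/mL: ≤ 0.25 μg/mL ⇒ S
Minocycline 14 mm: in 14–16 mm — I
Cefepime: 17 mm is ≤ 19 mm → R
Penicillin 128 μg/mL: ≥ 32 μg/mL ⇒ Resistant
Ceftriaxone 18 mm: ≤ 28 mm → R
Chloramphenicol (0.12 μg/mL) ≤ 0.25 μg/mL — S

clindamycin, chloramphenicol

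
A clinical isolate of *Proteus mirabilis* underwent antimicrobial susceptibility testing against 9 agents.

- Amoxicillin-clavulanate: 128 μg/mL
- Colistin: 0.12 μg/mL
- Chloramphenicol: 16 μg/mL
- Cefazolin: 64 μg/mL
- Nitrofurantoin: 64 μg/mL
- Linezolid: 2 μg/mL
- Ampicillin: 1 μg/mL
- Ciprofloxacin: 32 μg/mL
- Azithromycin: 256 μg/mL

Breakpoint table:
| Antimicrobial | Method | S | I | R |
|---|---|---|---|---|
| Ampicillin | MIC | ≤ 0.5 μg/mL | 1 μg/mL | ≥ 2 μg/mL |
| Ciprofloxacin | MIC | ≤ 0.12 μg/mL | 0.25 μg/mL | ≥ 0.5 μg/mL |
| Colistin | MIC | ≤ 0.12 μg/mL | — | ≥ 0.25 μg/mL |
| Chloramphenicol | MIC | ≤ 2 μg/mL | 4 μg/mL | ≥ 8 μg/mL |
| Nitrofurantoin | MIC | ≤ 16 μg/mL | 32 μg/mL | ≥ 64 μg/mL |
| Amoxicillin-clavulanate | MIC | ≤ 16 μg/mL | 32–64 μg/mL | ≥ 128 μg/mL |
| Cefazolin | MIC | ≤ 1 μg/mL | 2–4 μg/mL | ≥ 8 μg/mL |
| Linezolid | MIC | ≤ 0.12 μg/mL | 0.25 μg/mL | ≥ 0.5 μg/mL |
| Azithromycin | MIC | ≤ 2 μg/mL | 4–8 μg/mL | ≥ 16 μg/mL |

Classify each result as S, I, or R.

R, S, R, R, R, R, I, R, R

Amoxicillin-clavulanate (128 μg/mL) ≥ 128 μg/mL → Resistant
Colistin (0.12 μg/mL) ≤ 0.12 μg/mL → susceptible
Chloramphenicol (16 μg/mL) ≥ 8 μg/mL — resistant
Cefazolin (64 μg/mL) ≥ 8 μg/mL → R
Nitrofurantoin 64 μg/mL: ≥ 64 μg/mL → Resistant
Linezolid: 2 μg/mL is ≥ 0.5 μg/mL ⇒ R
Ampicillin (1 μg/mL) = 1 μg/mL → Intermediate
Ciprofloxacin 32 μg/mL: ≥ 0.5 μg/mL ⇒ Resistant
Azithromycin (256 μg/mL) ≥ 16 μg/mL — R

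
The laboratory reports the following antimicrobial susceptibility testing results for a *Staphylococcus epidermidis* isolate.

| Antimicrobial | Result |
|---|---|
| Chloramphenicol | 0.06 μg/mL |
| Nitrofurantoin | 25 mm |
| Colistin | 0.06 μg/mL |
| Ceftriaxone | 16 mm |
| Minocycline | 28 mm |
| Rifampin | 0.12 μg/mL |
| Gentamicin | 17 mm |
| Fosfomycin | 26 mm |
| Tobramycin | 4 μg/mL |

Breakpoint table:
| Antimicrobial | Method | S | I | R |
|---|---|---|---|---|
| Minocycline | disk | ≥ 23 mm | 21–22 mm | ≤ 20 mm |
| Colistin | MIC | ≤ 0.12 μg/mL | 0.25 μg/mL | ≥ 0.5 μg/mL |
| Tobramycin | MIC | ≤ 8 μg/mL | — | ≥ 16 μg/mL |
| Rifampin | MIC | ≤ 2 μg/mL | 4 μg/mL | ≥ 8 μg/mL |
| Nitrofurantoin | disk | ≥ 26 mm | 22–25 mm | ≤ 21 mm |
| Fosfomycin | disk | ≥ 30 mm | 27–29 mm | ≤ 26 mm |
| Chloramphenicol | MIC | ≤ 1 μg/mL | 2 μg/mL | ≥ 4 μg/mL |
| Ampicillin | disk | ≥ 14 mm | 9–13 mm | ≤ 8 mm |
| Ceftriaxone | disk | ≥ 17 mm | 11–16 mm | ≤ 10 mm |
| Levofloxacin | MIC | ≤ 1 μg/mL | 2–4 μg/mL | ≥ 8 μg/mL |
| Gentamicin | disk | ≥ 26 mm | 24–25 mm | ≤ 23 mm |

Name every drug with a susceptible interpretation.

Chloramphenicol: 0.06 μg/mL is ≤ 1 μg/mL → S
Nitrofurantoin: 25 mm is in 22–25 mm → intermediate
Colistin 0.06 μg/mL: ≤ 0.12 μg/mL ⇒ susceptible
Ceftriaxone (16 mm) in 11–16 mm — I
Minocycline: 28 mm is ≥ 23 mm → susceptible
Rifampin 0.12 μg/mL: ≤ 2 μg/mL ⇒ susceptible
Gentamicin: 17 mm is ≤ 23 mm ⇒ Resistant
Fosfomycin (26 mm) ≤ 26 mm → Resistant
Tobramycin: 4 μg/mL is ≤ 8 μg/mL ⇒ Susceptible

chloramphenicol, colistin, minocycline, rifampin, tobramycin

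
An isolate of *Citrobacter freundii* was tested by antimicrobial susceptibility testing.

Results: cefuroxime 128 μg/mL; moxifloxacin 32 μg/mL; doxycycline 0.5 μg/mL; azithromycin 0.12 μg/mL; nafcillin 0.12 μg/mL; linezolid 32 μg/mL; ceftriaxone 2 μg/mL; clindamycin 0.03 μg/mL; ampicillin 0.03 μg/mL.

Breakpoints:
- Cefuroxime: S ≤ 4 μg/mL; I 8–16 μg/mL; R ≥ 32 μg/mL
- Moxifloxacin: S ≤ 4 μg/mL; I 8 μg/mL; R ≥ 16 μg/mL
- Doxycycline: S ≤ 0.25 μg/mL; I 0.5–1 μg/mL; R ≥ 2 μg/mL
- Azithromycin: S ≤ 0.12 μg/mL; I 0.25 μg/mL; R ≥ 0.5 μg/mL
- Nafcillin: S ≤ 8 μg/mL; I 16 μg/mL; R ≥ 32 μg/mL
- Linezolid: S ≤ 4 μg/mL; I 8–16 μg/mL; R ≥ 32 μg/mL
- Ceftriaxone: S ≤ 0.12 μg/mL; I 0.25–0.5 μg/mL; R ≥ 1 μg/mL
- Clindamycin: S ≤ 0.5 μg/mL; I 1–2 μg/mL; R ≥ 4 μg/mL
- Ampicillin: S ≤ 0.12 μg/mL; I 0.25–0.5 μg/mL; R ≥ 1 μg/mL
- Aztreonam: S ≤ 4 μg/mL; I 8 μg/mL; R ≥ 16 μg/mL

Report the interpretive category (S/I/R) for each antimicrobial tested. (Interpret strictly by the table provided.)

Cefuroxime 128 μg/mL: ≥ 32 μg/mL → Resistant
Moxifloxacin: 32 μg/mL is ≥ 16 μg/mL ⇒ resistant
Doxycycline: 0.5 μg/mL is in 0.5–1 μg/mL — intermediate
Azithromycin 0.12 μg/mL: ≤ 0.12 μg/mL → S
Nafcillin (0.12 μg/mL) ≤ 8 μg/mL ⇒ S
Linezolid: 32 μg/mL is ≥ 32 μg/mL — resistant
Ceftriaxone (2 μg/mL) ≥ 1 μg/mL → resistant
Clindamycin (0.03 μg/mL) ≤ 0.5 μg/mL ⇒ Susceptible
Ampicillin: 0.03 μg/mL is ≤ 0.12 μg/mL — S

R, R, I, S, S, R, R, S, S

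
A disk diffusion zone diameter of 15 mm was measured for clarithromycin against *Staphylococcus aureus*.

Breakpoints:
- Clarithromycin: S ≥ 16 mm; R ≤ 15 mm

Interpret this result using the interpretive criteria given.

Clarithromycin: 15 mm is ≤ 15 mm ⇒ R

R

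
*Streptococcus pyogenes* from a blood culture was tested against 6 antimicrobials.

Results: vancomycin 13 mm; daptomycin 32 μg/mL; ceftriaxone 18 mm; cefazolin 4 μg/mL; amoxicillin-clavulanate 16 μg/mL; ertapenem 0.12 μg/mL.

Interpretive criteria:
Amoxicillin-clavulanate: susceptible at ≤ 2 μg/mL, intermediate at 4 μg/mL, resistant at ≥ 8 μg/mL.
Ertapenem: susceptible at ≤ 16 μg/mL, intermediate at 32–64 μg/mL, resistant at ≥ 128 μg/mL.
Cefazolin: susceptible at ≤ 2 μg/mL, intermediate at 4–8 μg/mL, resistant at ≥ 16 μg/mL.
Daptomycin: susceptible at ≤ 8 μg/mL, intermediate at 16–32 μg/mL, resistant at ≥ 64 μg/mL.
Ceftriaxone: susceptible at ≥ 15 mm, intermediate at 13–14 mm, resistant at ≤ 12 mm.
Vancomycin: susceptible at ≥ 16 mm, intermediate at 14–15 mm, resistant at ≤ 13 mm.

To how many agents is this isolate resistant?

Vancomycin (13 mm) ≤ 13 mm — resistant
Daptomycin (32 μg/mL) in 16–32 μg/mL → Intermediate
Ceftriaxone: 18 mm is ≥ 15 mm — susceptible
Cefazolin 4 μg/mL: in 4–8 μg/mL ⇒ Intermediate
Amoxicillin-clavulanate (16 μg/mL) ≥ 8 μg/mL — resistant
Ertapenem: 0.12 μg/mL is ≤ 16 μg/mL ⇒ S
Resistant: 2

2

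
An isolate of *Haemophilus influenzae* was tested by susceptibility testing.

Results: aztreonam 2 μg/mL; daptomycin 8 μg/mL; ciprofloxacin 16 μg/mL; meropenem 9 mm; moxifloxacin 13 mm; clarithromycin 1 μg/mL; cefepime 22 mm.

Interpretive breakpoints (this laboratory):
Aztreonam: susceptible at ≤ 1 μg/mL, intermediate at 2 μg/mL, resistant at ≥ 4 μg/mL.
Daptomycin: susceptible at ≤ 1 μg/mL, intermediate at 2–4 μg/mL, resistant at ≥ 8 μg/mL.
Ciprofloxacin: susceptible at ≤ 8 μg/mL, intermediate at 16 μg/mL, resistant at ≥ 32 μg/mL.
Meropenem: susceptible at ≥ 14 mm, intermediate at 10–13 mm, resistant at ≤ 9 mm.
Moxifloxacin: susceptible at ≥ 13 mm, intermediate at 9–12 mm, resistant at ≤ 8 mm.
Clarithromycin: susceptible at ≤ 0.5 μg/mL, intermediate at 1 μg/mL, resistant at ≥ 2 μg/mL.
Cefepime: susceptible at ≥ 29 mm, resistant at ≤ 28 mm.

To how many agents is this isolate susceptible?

1

Aztreonam (2 μg/mL) = 2 μg/mL — Intermediate
Daptomycin: 8 μg/mL is ≥ 8 μg/mL — Resistant
Ciprofloxacin (16 μg/mL) = 16 μg/mL → I
Meropenem (9 mm) ≤ 9 mm — R
Moxifloxacin (13 mm) ≥ 13 mm → susceptible
Clarithromycin (1 μg/mL) = 1 μg/mL ⇒ Intermediate
Cefepime: 22 mm is ≤ 28 mm → R
Susceptible: 1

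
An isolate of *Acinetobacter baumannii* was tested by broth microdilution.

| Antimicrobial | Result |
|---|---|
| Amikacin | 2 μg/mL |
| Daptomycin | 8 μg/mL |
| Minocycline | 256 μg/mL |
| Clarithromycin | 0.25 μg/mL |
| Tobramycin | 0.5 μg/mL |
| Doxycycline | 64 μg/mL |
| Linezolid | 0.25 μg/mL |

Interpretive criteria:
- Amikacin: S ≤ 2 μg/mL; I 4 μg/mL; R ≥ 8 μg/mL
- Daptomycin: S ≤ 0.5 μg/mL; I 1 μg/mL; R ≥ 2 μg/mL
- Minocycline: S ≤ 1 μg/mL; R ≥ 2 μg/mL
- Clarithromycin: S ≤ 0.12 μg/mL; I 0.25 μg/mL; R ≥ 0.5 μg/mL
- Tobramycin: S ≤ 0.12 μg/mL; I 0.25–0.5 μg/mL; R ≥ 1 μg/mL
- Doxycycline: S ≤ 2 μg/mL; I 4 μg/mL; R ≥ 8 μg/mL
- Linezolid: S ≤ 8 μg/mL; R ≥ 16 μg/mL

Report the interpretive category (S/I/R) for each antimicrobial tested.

S, R, R, I, I, R, S

Amikacin (2 μg/mL) ≤ 2 μg/mL ⇒ Susceptible
Daptomycin (8 μg/mL) ≥ 2 μg/mL ⇒ Resistant
Minocycline: 256 μg/mL is ≥ 2 μg/mL — R
Clarithromycin: 0.25 μg/mL is = 0.25 μg/mL — I
Tobramycin (0.5 μg/mL) in 0.25–0.5 μg/mL ⇒ Intermediate
Doxycycline: 64 μg/mL is ≥ 8 μg/mL → R
Linezolid: 0.25 μg/mL is ≤ 8 μg/mL — S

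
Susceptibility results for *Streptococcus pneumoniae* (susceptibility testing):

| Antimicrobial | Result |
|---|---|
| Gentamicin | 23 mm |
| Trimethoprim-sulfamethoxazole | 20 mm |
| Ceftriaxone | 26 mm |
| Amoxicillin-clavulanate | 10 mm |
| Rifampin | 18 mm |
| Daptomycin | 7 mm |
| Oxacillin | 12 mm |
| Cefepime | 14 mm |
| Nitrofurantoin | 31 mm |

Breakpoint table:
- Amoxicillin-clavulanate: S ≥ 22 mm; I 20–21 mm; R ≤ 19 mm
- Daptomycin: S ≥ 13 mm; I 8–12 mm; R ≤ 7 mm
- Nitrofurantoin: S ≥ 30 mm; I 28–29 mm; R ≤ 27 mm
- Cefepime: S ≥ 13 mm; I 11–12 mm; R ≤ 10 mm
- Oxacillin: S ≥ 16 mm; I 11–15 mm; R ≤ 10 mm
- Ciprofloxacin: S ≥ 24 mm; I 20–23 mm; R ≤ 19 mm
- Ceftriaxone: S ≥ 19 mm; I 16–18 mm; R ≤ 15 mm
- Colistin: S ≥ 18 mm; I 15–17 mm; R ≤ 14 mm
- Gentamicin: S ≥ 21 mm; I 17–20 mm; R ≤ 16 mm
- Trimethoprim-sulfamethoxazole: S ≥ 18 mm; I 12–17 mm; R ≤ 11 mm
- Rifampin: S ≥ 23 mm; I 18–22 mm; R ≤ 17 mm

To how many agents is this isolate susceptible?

Gentamicin (23 mm) ≥ 21 mm ⇒ Susceptible
Trimethoprim-sulfamethoxazole 20 mm: ≥ 18 mm — S
Ceftriaxone: 26 mm is ≥ 19 mm — Susceptible
Amoxicillin-clavulanate (10 mm) ≤ 19 mm — resistant
Rifampin (18 mm) in 18–22 mm — intermediate
Daptomycin: 7 mm is ≤ 7 mm — Resistant
Oxacillin (12 mm) in 11–15 mm ⇒ intermediate
Cefepime: 14 mm is ≥ 13 mm → susceptible
Nitrofurantoin: 31 mm is ≥ 30 mm ⇒ S
Susceptible: 5

5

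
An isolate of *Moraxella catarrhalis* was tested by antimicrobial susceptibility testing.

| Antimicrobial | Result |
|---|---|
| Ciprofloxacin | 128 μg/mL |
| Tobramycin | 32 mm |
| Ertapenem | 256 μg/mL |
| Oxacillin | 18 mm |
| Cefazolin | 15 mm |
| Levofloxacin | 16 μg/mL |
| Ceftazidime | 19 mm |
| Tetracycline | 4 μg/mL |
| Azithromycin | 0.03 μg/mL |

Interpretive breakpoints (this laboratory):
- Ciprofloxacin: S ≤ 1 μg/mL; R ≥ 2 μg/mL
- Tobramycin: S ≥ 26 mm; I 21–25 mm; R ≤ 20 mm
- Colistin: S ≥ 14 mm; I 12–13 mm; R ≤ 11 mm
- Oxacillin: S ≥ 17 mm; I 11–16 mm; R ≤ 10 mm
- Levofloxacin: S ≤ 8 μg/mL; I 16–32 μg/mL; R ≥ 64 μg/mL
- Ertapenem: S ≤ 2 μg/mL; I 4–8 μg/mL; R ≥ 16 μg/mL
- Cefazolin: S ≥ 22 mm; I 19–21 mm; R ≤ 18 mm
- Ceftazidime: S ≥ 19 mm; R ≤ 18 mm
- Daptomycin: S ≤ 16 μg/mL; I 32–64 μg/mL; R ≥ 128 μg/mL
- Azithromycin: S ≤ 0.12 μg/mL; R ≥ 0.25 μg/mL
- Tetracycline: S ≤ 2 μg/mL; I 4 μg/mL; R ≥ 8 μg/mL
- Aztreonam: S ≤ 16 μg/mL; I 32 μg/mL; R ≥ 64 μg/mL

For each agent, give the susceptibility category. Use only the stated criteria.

Ciprofloxacin: 128 μg/mL is ≥ 2 μg/mL — R
Tobramycin 32 mm: ≥ 26 mm — susceptible
Ertapenem (256 μg/mL) ≥ 16 μg/mL → resistant
Oxacillin: 18 mm is ≥ 17 mm ⇒ susceptible
Cefazolin 15 mm: ≤ 18 mm ⇒ Resistant
Levofloxacin 16 μg/mL: in 16–32 μg/mL — intermediate
Ceftazidime 19 mm: ≥ 19 mm — S
Tetracycline 4 μg/mL: = 4 μg/mL → I
Azithromycin 0.03 μg/mL: ≤ 0.12 μg/mL → S

R, S, R, S, R, I, S, I, S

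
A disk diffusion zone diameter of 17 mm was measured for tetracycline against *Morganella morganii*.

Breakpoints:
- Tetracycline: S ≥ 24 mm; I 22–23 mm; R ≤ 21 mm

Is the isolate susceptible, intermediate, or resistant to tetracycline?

Resistant

Tetracycline 17 mm: ≤ 21 mm → R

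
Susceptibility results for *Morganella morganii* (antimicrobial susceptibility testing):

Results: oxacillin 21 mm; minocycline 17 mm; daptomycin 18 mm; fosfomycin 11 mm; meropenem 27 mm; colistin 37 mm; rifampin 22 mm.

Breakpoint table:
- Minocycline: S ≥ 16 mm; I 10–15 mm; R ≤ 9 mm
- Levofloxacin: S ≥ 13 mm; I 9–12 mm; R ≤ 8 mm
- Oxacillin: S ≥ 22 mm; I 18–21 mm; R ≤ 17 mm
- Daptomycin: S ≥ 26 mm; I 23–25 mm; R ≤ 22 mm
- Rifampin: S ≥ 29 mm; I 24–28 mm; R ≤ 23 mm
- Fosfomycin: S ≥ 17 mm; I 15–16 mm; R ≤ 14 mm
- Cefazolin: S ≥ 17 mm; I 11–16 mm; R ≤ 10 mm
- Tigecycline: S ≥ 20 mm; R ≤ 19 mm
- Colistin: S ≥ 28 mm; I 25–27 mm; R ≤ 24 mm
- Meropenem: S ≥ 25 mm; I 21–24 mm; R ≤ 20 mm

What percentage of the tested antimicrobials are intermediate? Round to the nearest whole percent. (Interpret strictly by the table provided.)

Oxacillin (21 mm) in 18–21 mm — Intermediate
Minocycline (17 mm) ≥ 16 mm — susceptible
Daptomycin (18 mm) ≤ 22 mm — R
Fosfomycin (11 mm) ≤ 14 mm ⇒ resistant
Meropenem (27 mm) ≥ 25 mm — Susceptible
Colistin 37 mm: ≥ 28 mm → susceptible
Rifampin (22 mm) ≤ 23 mm → R
Intermediate: 1/7

14%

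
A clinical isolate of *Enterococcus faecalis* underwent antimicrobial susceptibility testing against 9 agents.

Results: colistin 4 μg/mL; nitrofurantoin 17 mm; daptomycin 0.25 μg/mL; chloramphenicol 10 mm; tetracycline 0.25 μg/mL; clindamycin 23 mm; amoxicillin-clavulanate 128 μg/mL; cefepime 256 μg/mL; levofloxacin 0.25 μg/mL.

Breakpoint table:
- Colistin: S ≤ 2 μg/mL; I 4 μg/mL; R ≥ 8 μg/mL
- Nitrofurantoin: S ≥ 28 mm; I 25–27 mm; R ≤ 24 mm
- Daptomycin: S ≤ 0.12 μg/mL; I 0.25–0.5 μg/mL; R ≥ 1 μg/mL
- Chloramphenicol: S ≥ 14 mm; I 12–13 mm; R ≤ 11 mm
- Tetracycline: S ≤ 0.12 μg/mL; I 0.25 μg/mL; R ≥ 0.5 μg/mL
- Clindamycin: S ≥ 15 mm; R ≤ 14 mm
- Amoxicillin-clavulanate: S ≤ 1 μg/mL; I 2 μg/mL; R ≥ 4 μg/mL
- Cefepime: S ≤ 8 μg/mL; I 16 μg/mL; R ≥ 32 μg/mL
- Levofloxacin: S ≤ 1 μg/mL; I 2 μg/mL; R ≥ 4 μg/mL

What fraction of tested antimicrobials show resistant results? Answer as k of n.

4 of 9

Colistin: 4 μg/mL is = 4 μg/mL — I
Nitrofurantoin 17 mm: ≤ 24 mm → resistant
Daptomycin 0.25 μg/mL: in 0.25–0.5 μg/mL — I
Chloramphenicol: 10 mm is ≤ 11 mm ⇒ R
Tetracycline: 0.25 μg/mL is = 0.25 μg/mL → intermediate
Clindamycin: 23 mm is ≥ 15 mm → S
Amoxicillin-clavulanate: 128 μg/mL is ≥ 4 μg/mL ⇒ Resistant
Cefepime 256 μg/mL: ≥ 32 μg/mL — resistant
Levofloxacin (0.25 μg/mL) ≤ 1 μg/mL → S
Resistant: 4/9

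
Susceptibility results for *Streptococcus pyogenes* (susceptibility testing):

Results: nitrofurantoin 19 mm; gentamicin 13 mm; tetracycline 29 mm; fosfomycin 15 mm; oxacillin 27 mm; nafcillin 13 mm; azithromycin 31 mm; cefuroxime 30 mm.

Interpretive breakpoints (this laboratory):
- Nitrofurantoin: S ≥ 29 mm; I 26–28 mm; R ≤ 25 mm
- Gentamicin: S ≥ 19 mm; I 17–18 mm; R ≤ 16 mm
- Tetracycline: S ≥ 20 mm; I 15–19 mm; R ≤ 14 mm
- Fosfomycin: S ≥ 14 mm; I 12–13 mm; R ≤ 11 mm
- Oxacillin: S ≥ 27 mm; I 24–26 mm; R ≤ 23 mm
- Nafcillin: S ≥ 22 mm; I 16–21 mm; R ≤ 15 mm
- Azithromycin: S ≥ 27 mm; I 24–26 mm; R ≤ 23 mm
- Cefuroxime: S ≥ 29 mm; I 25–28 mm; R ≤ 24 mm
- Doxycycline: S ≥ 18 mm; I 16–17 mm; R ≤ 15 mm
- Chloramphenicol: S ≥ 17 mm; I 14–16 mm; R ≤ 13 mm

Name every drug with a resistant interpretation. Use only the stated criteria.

Nitrofurantoin 19 mm: ≤ 25 mm — Resistant
Gentamicin 13 mm: ≤ 16 mm ⇒ Resistant
Tetracycline: 29 mm is ≥ 20 mm ⇒ S
Fosfomycin: 15 mm is ≥ 14 mm ⇒ susceptible
Oxacillin (27 mm) ≥ 27 mm → Susceptible
Nafcillin 13 mm: ≤ 15 mm → resistant
Azithromycin: 31 mm is ≥ 27 mm — susceptible
Cefuroxime: 30 mm is ≥ 29 mm → susceptible

nitrofurantoin, gentamicin, nafcillin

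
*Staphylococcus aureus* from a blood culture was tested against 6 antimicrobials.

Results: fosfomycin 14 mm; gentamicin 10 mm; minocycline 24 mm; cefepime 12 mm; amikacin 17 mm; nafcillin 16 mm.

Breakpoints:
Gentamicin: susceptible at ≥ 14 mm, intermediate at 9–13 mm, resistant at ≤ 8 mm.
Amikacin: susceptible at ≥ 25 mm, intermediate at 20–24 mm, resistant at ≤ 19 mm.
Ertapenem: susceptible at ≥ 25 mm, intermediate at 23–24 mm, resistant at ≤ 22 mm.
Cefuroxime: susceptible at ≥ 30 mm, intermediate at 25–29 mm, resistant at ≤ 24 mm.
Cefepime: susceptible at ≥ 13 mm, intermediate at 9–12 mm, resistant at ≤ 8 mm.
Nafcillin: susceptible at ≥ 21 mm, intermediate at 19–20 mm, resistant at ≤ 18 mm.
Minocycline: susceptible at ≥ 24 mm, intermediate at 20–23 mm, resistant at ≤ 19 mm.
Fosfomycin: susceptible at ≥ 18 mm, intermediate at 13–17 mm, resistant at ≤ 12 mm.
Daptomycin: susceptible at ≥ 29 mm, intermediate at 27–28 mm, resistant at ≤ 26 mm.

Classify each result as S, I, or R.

Fosfomycin 14 mm: in 13–17 mm → Intermediate
Gentamicin 10 mm: in 9–13 mm — I
Minocycline 24 mm: ≥ 24 mm — Susceptible
Cefepime 12 mm: in 9–12 mm → intermediate
Amikacin (17 mm) ≤ 19 mm ⇒ resistant
Nafcillin: 16 mm is ≤ 18 mm → R

I, I, S, I, R, R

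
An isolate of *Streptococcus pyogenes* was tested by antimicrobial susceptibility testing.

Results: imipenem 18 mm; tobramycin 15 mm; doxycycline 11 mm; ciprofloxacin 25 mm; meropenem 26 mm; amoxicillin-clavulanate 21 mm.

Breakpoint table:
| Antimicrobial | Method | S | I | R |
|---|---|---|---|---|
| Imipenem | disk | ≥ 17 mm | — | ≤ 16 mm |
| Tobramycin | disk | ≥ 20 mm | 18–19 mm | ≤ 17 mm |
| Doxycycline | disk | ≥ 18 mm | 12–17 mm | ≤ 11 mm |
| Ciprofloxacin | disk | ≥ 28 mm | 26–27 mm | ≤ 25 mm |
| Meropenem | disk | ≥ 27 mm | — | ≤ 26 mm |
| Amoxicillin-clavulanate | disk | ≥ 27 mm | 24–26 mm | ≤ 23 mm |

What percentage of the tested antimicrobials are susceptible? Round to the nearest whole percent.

17%

Imipenem: 18 mm is ≥ 17 mm — susceptible
Tobramycin: 15 mm is ≤ 17 mm — resistant
Doxycycline: 11 mm is ≤ 11 mm — resistant
Ciprofloxacin (25 mm) ≤ 25 mm → Resistant
Meropenem (26 mm) ≤ 26 mm ⇒ resistant
Amoxicillin-clavulanate (21 mm) ≤ 23 mm ⇒ resistant
Susceptible: 1/6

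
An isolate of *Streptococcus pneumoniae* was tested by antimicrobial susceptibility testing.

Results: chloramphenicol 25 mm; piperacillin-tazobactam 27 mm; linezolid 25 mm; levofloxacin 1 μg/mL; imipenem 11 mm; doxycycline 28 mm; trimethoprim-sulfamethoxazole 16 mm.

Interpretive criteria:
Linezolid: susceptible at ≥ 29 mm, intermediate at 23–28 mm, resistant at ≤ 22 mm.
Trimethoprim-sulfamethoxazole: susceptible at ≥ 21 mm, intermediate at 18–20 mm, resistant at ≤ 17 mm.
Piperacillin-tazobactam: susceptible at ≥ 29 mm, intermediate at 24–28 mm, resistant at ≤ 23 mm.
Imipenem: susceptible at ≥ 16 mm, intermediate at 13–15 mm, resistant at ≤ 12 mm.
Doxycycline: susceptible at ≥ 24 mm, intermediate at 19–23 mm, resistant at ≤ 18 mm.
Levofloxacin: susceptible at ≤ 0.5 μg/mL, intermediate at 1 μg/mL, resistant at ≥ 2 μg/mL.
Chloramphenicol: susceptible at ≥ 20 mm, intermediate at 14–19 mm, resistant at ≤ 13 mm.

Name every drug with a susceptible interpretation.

Chloramphenicol (25 mm) ≥ 20 mm — susceptible
Piperacillin-tazobactam 27 mm: in 24–28 mm → intermediate
Linezolid 25 mm: in 23–28 mm ⇒ intermediate
Levofloxacin 1 μg/mL: = 1 μg/mL → Intermediate
Imipenem (11 mm) ≤ 12 mm ⇒ Resistant
Doxycycline: 28 mm is ≥ 24 mm ⇒ S
Trimethoprim-sulfamethoxazole: 16 mm is ≤ 17 mm → resistant

chloramphenicol, doxycycline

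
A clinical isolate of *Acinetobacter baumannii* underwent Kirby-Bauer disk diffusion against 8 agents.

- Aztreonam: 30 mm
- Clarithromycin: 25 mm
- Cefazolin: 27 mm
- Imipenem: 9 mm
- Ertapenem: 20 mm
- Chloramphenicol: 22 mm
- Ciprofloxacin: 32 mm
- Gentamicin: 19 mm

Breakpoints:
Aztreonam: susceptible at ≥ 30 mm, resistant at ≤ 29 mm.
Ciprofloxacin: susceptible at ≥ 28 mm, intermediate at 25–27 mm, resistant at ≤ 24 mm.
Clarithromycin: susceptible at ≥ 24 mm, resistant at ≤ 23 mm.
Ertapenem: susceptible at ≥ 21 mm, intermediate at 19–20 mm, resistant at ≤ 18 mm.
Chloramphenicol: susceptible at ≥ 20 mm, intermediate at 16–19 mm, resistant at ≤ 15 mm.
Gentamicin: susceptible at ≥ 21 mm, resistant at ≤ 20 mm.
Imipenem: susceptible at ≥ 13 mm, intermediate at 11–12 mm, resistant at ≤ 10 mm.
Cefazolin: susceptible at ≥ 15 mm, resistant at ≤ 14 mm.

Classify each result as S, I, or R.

Aztreonam (30 mm) ≥ 30 mm → susceptible
Clarithromycin: 25 mm is ≥ 24 mm → Susceptible
Cefazolin 27 mm: ≥ 15 mm — susceptible
Imipenem 9 mm: ≤ 10 mm → Resistant
Ertapenem: 20 mm is in 19–20 mm → I
Chloramphenicol: 22 mm is ≥ 20 mm ⇒ Susceptible
Ciprofloxacin 32 mm: ≥ 28 mm → susceptible
Gentamicin: 19 mm is ≤ 20 mm → resistant

S, S, S, R, I, S, S, R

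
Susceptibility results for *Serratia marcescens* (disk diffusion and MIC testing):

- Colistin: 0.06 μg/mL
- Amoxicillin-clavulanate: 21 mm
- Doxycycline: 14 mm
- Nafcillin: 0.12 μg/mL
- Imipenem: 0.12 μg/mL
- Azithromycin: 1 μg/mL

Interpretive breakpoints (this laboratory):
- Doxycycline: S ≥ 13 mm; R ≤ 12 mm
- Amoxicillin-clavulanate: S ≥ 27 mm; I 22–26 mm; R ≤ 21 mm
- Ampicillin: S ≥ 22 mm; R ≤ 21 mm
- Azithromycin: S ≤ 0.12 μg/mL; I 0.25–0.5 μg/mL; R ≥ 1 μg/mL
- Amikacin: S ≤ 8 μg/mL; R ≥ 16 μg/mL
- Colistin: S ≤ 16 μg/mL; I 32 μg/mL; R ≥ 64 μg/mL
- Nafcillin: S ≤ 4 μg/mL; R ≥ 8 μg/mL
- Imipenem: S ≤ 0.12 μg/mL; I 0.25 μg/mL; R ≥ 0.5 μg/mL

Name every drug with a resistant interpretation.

Colistin (0.06 μg/mL) ≤ 16 μg/mL ⇒ Susceptible
Amoxicillin-clavulanate (21 mm) ≤ 21 mm ⇒ Resistant
Doxycycline 14 mm: ≥ 13 mm — susceptible
Nafcillin: 0.12 μg/mL is ≤ 4 μg/mL ⇒ S
Imipenem 0.12 μg/mL: ≤ 0.12 μg/mL ⇒ susceptible
Azithromycin (1 μg/mL) ≥ 1 μg/mL → R

amoxicillin-clavulanate, azithromycin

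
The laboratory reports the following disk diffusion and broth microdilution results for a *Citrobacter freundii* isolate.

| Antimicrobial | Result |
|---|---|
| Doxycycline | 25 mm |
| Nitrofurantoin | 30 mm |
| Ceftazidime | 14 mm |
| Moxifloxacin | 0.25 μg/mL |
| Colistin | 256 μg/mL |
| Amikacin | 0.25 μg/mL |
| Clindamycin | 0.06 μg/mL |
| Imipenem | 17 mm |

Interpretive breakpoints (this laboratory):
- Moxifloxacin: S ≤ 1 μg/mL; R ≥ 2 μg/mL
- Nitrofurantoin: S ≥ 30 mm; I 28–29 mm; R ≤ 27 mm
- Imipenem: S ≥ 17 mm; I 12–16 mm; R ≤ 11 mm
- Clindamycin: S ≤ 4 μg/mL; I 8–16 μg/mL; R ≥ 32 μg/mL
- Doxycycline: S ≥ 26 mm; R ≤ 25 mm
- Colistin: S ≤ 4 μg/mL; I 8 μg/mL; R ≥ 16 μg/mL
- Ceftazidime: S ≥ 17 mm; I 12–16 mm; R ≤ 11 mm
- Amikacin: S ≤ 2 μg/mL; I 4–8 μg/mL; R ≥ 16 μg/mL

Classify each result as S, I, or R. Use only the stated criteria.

Doxycycline 25 mm: ≤ 25 mm ⇒ resistant
Nitrofurantoin: 30 mm is ≥ 30 mm → susceptible
Ceftazidime 14 mm: in 12–16 mm → intermediate
Moxifloxacin (0.25 μg/mL) ≤ 1 μg/mL → S
Colistin (256 μg/mL) ≥ 16 μg/mL ⇒ R
Amikacin (0.25 μg/mL) ≤ 2 μg/mL — susceptible
Clindamycin: 0.06 μg/mL is ≤ 4 μg/mL ⇒ Susceptible
Imipenem 17 mm: ≥ 17 mm — S

R, S, I, S, R, S, S, S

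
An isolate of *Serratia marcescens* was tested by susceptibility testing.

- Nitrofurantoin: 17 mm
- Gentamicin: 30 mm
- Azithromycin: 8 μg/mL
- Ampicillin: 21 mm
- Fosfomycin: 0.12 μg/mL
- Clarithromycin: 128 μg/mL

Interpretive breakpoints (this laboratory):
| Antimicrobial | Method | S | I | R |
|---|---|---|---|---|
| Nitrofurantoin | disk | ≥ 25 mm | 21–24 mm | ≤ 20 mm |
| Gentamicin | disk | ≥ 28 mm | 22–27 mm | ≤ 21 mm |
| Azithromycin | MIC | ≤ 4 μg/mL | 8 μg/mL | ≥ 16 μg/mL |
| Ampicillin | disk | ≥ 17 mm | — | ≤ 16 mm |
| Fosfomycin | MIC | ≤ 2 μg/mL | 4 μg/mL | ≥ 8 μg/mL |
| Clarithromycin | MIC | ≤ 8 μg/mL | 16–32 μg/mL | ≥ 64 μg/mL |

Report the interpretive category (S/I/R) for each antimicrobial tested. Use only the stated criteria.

R, S, I, S, S, R

Nitrofurantoin: 17 mm is ≤ 20 mm — resistant
Gentamicin 30 mm: ≥ 28 mm → Susceptible
Azithromycin: 8 μg/mL is = 8 μg/mL — Intermediate
Ampicillin: 21 mm is ≥ 17 mm — Susceptible
Fosfomycin (0.12 μg/mL) ≤ 2 μg/mL ⇒ susceptible
Clarithromycin 128 μg/mL: ≥ 64 μg/mL — resistant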